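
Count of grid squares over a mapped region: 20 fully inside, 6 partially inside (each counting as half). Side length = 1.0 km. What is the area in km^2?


effective squares = 20 + 6 * 0.5 = 23.0
area = 23.0 * 1.0 = 23.0 km^2

23.0 km^2


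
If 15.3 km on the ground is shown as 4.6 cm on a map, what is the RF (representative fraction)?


ground = 15.3 km = 1530000 cm; RF denominator = ground / map = 1530000 / 4.6 ≈ 332609; RF = 1:332609

1:332609


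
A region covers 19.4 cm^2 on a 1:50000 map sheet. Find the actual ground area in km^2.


ground_area = 19.4 * (50000/100)^2 = 4850000.0 m^2 = 4.85 km^2

4.85 km^2


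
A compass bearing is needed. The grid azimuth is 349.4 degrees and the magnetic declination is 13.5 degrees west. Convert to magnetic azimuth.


magnetic azimuth = grid azimuth - declination (east +ve)
mag_az = 349.4 - -13.5 = 2.9 degrees

2.9 degrees


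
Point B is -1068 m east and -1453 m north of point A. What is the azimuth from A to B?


az = atan2(-1068, -1453) = -143.7 deg
adjusted to 0-360: 216.3 degrees

216.3 degrees


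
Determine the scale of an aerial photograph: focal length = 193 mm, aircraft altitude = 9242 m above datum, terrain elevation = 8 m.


scale = f / (H - h) = 193 mm / 9234 m = 193 / 9234000 = 1:47845

1:47845


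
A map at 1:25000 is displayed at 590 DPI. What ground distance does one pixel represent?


pixel_cm = 2.54 / 590 ≈ 0.004305 cm
ground = pixel_cm * 25000 / 100 = 2.54 * 25000 / (590 * 100) = 63500 / 59000 ≈ 1.08 m

1.08 m


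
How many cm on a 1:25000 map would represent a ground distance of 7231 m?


map_cm = 7231 * 100 / 25000 = 28.924 cm ≈ 28.92 cm

28.92 cm


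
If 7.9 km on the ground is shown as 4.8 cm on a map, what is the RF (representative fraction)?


ground = 7.9 km = 790000 cm; RF denominator = ground / map = 790000 / 4.8 ≈ 164583; RF = 1:164583

1:164583


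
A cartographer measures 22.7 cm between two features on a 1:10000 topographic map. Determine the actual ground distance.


ground = 22.7 cm * 10000 / 100 = 2270.0 m = 2.27 km

2.27 km


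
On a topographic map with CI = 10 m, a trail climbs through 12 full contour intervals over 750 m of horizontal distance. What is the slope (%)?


elevation change = 12 * 10 = 120 m
slope = 120 / 750 * 100 = 16.0%

16.0%


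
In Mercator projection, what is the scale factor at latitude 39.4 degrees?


SF = 1 / cos(39.4) = 1 / 0.772734 = 1.294

1.294


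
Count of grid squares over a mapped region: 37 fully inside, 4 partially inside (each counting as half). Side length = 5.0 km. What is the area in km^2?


effective squares = 37 + 4 * 0.5 = 39.0
area = 39.0 * 25.0 = 975.0 km^2

975.0 km^2


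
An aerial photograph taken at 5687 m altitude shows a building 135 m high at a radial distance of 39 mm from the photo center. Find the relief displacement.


d = h * r / H = 135 * 39 / 5687 = 0.93 mm

0.93 mm


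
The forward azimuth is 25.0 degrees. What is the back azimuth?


back azimuth = (25.0 + 180) mod 360 = 205.0 degrees

205.0 degrees


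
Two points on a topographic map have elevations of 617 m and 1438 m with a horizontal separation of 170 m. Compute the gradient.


gradient = (1438 - 617) / 170 = 821 / 170 = 4.8294

4.8294


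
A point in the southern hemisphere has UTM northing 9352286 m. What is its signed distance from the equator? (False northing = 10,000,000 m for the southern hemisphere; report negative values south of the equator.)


For southern: actual = 9352286 - 10000000 = -647714 m

-647714 m


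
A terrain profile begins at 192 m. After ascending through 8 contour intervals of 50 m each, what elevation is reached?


elevation = 192 + 8 * 50 = 592 m

592 m


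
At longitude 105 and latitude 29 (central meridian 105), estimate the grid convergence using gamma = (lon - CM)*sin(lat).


gamma = (105 - 105) * sin(29) = 0 * 0.48481 = 0.0 degrees

0.0 degrees


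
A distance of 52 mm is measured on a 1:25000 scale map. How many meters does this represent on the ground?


ground = 52 mm * 25000 / 1000 = 1300.0 m

1300.0 m


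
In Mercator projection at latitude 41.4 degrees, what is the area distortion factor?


area_distortion = 1/cos^2(41.4) = 1.777

1.777


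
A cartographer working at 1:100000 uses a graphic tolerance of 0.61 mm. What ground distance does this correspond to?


ground = 0.61 mm * 100000 / 1000 = 61.0 m

61.0 m


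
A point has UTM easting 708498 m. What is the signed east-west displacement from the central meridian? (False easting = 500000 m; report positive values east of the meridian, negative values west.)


displacement = 708498 - 500000 = 208498 m

208498 m


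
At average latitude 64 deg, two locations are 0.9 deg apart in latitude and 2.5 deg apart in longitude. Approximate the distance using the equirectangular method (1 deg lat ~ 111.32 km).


dlat_km = 0.9 * 111.32 = 100.188
dlon_km = 2.5 * 111.32 * cos(64) ≈ 121.999
dist = sqrt(100.188^2 + 121.999^2) ≈ 157.9 km

157.9 km


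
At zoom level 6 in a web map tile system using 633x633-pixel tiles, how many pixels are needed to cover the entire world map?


tiles per axis = 2^6 = 64
total tiles = 64^2 = 4096
pixels per axis = 64 * 633 = 40512
total pixels = 40512^2 = 1641222144

1641222144 pixels


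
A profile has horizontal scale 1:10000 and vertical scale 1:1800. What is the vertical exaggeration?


VE = horizontal_scale / vertical_scale = 10000 / 1800 ≈ 5.6

5.6x


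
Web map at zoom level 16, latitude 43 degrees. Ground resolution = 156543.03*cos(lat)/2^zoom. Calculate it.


res = 156543.03 * cos(43) / 2^16 = 156543.03 * 0.7313537 / 65536 = 1.75 m/pixel

1.75 m/pixel


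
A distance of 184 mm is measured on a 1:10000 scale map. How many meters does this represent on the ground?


ground = 184 mm * 10000 / 1000 = 1840.0 m

1840.0 m


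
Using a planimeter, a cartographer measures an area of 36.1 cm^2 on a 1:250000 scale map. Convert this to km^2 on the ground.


ground_area = 36.1 * (250000/100)^2 = 225625000.0 m^2 = 225.625 km^2

225.625 km^2


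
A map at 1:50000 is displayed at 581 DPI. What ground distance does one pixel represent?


pixel_cm = 2.54 / 581 ≈ 0.004372 cm
ground = pixel_cm * 50000 / 100 = 2.54 * 50000 / (581 * 100) = 127000 / 58100 ≈ 2.19 m

2.19 m


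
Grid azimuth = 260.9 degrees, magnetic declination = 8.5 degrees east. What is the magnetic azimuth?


magnetic azimuth = grid azimuth - declination (east +ve)
mag_az = 260.9 - 8.5 = 252.4 degrees

252.4 degrees


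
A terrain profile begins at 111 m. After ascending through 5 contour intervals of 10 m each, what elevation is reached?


elevation = 111 + 5 * 10 = 161 m

161 m


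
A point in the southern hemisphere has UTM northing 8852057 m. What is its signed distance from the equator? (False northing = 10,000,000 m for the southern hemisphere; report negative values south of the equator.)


For southern: actual = 8852057 - 10000000 = -1147943 m

-1147943 m


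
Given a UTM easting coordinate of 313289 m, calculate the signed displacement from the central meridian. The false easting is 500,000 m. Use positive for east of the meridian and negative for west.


displacement = 313289 - 500000 = -186711 m

-186711 m


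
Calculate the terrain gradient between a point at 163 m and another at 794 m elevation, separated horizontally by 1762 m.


gradient = (794 - 163) / 1762 = 631 / 1762 = 0.3581

0.3581


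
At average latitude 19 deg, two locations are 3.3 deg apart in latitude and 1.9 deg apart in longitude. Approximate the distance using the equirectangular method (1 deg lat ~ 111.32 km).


dlat_km = 3.3 * 111.32 = 367.356
dlon_km = 1.9 * 111.32 * cos(19) ≈ 199.985
dist = sqrt(367.356^2 + 199.985^2) ≈ 418.3 km

418.3 km


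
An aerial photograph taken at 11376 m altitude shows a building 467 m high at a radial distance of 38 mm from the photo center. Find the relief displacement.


d = h * r / H = 467 * 38 / 11376 = 1.56 mm

1.56 mm


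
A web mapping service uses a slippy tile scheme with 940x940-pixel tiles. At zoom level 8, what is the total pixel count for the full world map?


tiles per axis = 2^8 = 256
total tiles = 256^2 = 65536
pixels per axis = 256 * 940 = 240640
total pixels = 240640^2 = 57907609600

57907609600 pixels


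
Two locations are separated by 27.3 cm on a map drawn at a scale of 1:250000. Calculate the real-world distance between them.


ground = 27.3 cm * 250000 / 100 = 68250.0 m = 68.25 km

68.25 km


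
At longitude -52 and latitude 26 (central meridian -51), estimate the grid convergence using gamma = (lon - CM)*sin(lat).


gamma = (-52 - -51) * sin(26) = -1 * 0.438371 = -0.438 degrees

-0.438 degrees


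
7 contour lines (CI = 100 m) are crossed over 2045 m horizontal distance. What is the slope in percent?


elevation change = 7 * 100 = 700 m
slope = 700 / 2045 * 100 = 34.2%

34.2%


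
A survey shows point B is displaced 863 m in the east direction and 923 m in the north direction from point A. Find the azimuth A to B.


az = atan2(863, 923) = 43.1 deg
adjusted to 0-360: 43.1 degrees

43.1 degrees


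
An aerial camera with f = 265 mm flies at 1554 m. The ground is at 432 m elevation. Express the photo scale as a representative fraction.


scale = f / (H - h) = 265 mm / 1122 m = 265 / 1122000 = 1:4234

1:4234


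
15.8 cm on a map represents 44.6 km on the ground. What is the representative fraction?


ground = 44.6 km = 4460000 cm; RF denominator = ground / map = 4460000 / 15.8 ≈ 282278; RF = 1:282278

1:282278


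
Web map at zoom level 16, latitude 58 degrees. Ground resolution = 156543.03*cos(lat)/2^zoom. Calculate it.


res = 156543.03 * cos(58) / 2^16 = 156543.03 * 0.52991926 / 65536 = 1.27 m/pixel

1.27 m/pixel


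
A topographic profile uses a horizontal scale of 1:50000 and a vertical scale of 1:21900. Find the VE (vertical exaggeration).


VE = horizontal_scale / vertical_scale = 50000 / 21900 ≈ 2.3

2.3x


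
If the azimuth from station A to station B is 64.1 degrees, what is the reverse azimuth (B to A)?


back azimuth = (64.1 + 180) mod 360 = 244.1 degrees

244.1 degrees


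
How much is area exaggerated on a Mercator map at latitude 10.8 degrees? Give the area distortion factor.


area_distortion = 1/cos^2(10.8) = 1.036

1.036


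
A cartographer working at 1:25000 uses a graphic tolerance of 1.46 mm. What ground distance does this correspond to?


ground = 1.46 mm * 25000 / 1000 = 36.5 m

36.5 m


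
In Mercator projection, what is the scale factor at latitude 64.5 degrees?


SF = 1 / cos(64.5) = 1 / 0.430511 = 2.323

2.323


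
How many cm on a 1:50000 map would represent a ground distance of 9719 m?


map_cm = 9719 * 100 / 50000 = 19.438 cm ≈ 19.44 cm

19.44 cm


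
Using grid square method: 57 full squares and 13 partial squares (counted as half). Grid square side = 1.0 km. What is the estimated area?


effective squares = 57 + 13 * 0.5 = 63.5
area = 63.5 * 1.0 = 63.5 km^2

63.5 km^2


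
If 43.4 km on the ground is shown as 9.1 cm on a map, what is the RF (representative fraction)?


ground = 43.4 km = 4340000 cm; RF denominator = ground / map = 4340000 / 9.1 ≈ 476923; RF = 1:476923

1:476923


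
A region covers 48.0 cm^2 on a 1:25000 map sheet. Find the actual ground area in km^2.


ground_area = 48.0 * (25000/100)^2 = 3000000.0 m^2 = 3.0 km^2

3.0 km^2


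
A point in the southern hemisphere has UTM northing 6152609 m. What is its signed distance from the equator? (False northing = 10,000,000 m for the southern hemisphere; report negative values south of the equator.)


For southern: actual = 6152609 - 10000000 = -3847391 m

-3847391 m


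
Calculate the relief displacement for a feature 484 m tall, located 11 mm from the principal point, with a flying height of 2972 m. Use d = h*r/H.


d = h * r / H = 484 * 11 / 2972 = 1.79 mm

1.79 mm


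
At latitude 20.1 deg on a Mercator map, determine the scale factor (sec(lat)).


SF = 1 / cos(20.1) = 1 / 0.939094 = 1.065

1.065


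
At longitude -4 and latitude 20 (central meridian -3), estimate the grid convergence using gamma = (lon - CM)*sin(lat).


gamma = (-4 - -3) * sin(20) = -1 * 0.34202 = -0.342 degrees

-0.342 degrees


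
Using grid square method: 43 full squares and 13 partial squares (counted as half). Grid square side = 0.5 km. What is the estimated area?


effective squares = 43 + 13 * 0.5 = 49.5
area = 49.5 * 0.25 = 12.375 km^2

12.375 km^2


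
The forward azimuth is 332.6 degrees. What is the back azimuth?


back azimuth = (332.6 + 180) mod 360 = 152.6 degrees

152.6 degrees


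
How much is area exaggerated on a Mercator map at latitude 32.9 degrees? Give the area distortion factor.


area_distortion = 1/cos^2(32.9) = 1.419

1.419


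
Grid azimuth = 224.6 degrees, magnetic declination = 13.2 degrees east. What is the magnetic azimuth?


magnetic azimuth = grid azimuth - declination (east +ve)
mag_az = 224.6 - 13.2 = 211.4 degrees

211.4 degrees


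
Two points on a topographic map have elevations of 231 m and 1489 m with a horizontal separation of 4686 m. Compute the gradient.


gradient = (1489 - 231) / 4686 = 1258 / 4686 = 0.2685

0.2685


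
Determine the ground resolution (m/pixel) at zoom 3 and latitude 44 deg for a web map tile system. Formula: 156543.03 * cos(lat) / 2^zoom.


res = 156543.03 * cos(44) / 2^3 = 156543.03 * 0.7193398 / 8 = 14075.95 m/pixel

14075.95 m/pixel


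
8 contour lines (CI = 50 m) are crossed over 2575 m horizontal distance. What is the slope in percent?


elevation change = 8 * 50 = 400 m
slope = 400 / 2575 * 100 = 15.5%

15.5%


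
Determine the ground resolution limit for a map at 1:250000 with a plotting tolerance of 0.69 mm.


ground = 0.69 mm * 250000 / 1000 = 172.5 m

172.5 m


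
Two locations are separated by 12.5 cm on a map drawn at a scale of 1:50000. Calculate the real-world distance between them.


ground = 12.5 cm * 50000 / 100 = 6250.0 m = 6.25 km

6.25 km


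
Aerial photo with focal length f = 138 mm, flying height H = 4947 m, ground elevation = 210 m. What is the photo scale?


scale = f / (H - h) = 138 mm / 4737 m = 138 / 4737000 = 1:34326

1:34326


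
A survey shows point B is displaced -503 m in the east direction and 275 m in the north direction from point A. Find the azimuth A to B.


az = atan2(-503, 275) = -61.3 deg
adjusted to 0-360: 298.7 degrees

298.7 degrees


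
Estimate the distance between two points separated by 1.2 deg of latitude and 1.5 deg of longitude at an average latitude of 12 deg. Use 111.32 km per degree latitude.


dlat_km = 1.2 * 111.32 = 133.584
dlon_km = 1.5 * 111.32 * cos(12) ≈ 163.331
dist = sqrt(133.584^2 + 163.331^2) ≈ 211.0 km

211.0 km


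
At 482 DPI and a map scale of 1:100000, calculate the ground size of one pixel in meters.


pixel_cm = 2.54 / 482 ≈ 0.00527 cm
ground = pixel_cm * 100000 / 100 = 2.54 * 100000 / (482 * 100) = 254000 / 48200 ≈ 5.27 m

5.27 m


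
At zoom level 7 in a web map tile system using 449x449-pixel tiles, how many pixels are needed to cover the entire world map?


tiles per axis = 2^7 = 128
total tiles = 128^2 = 16384
pixels per axis = 128 * 449 = 57472
total pixels = 57472^2 = 3303030784

3303030784 pixels


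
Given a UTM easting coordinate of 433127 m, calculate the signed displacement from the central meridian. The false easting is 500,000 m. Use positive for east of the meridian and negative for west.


displacement = 433127 - 500000 = -66873 m

-66873 m


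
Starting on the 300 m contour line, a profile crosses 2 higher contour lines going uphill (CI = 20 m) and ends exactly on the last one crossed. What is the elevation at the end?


elevation = 300 + 2 * 20 = 340 m

340 m


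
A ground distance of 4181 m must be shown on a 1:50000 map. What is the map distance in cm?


map_cm = 4181 * 100 / 50000 = 8.362 cm ≈ 8.36 cm

8.36 cm


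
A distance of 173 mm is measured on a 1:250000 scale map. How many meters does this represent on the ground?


ground = 173 mm * 250000 / 1000 = 43250.0 m

43250.0 m


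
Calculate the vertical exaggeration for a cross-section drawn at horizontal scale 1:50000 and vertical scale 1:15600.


VE = horizontal_scale / vertical_scale = 50000 / 15600 ≈ 3.2

3.2x


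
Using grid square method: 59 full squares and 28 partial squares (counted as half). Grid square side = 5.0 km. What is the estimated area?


effective squares = 59 + 28 * 0.5 = 73.0
area = 73.0 * 25.0 = 1825.0 km^2

1825.0 km^2


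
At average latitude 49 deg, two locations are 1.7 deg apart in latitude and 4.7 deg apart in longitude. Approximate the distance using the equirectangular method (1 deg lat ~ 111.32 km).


dlat_km = 1.7 * 111.32 = 189.244
dlon_km = 4.7 * 111.32 * cos(49) ≈ 343.253
dist = sqrt(189.244^2 + 343.253^2) ≈ 392.0 km

392.0 km


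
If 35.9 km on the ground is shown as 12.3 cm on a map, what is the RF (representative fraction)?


ground = 35.9 km = 3590000 cm; RF denominator = ground / map = 3590000 / 12.3 ≈ 291870; RF = 1:291870

1:291870


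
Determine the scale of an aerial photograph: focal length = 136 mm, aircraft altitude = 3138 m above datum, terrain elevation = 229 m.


scale = f / (H - h) = 136 mm / 2909 m = 136 / 2909000 = 1:21390

1:21390


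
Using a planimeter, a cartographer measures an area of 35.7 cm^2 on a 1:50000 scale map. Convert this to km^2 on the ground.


ground_area = 35.7 * (50000/100)^2 = 8925000.0 m^2 = 8.925 km^2

8.925 km^2


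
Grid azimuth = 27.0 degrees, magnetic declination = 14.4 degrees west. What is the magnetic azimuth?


magnetic azimuth = grid azimuth - declination (east +ve)
mag_az = 27.0 - -14.4 = 41.4 degrees

41.4 degrees


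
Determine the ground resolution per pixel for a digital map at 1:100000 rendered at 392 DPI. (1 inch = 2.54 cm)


pixel_cm = 2.54 / 392 ≈ 0.00648 cm
ground = pixel_cm * 100000 / 100 = 2.54 * 100000 / (392 * 100) = 254000 / 39200 ≈ 6.48 m

6.48 m


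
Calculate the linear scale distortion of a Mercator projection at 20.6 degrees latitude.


SF = 1 / cos(20.6) = 1 / 0.93606 = 1.068

1.068


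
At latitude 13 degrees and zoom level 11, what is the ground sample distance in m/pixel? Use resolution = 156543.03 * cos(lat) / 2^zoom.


res = 156543.03 * cos(13) / 2^11 = 156543.03 * 0.97437006 / 2048 = 74.48 m/pixel

74.48 m/pixel


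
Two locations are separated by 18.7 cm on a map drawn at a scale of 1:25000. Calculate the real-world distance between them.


ground = 18.7 cm * 25000 / 100 = 4675.0 m = 4.675 km

4.675 km


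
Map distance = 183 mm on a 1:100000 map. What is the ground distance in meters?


ground = 183 mm * 100000 / 1000 = 18300.0 m

18300.0 m


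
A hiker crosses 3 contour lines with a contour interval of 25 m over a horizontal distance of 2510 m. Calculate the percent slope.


elevation change = 3 * 25 = 75 m
slope = 75 / 2510 * 100 = 3.0%

3.0%


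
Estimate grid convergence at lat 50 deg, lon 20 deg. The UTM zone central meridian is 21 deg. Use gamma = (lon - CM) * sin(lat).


gamma = (20 - 21) * sin(50) = -1 * 0.766044 = -0.766 degrees

-0.766 degrees


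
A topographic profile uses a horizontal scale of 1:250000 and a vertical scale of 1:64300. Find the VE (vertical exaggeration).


VE = horizontal_scale / vertical_scale = 250000 / 64300 ≈ 3.9

3.9x


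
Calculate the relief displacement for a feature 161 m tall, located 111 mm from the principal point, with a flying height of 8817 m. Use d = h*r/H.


d = h * r / H = 161 * 111 / 8817 = 2.03 mm

2.03 mm


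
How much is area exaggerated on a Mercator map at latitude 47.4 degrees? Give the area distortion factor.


area_distortion = 1/cos^2(47.4) = 2.183

2.183


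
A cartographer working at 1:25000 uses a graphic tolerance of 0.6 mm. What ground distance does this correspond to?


ground = 0.6 mm * 25000 / 1000 = 15.0 m

15.0 m


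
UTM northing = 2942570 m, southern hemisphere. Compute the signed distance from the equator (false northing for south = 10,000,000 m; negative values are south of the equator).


For southern: actual = 2942570 - 10000000 = -7057430 m

-7057430 m


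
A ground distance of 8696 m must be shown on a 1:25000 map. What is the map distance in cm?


map_cm = 8696 * 100 / 25000 = 34.784 cm ≈ 34.78 cm

34.78 cm


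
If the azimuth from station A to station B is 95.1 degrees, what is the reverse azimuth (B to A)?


back azimuth = (95.1 + 180) mod 360 = 275.1 degrees

275.1 degrees


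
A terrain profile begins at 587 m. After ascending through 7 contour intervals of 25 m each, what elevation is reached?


elevation = 587 + 7 * 25 = 762 m

762 m


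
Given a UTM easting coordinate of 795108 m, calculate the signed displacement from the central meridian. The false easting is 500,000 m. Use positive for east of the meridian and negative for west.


displacement = 795108 - 500000 = 295108 m

295108 m


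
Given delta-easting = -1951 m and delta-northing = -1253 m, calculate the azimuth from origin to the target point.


az = atan2(-1951, -1253) = -122.7 deg
adjusted to 0-360: 237.3 degrees

237.3 degrees


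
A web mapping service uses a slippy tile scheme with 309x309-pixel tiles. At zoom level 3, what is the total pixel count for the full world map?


tiles per axis = 2^3 = 8
total tiles = 8^2 = 64
pixels per axis = 8 * 309 = 2472
total pixels = 2472^2 = 6110784

6110784 pixels


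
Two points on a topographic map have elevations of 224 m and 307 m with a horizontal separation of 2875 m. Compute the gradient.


gradient = (307 - 224) / 2875 = 83 / 2875 = 0.0289

0.0289


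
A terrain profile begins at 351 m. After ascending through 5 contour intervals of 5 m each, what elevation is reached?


elevation = 351 + 5 * 5 = 376 m

376 m


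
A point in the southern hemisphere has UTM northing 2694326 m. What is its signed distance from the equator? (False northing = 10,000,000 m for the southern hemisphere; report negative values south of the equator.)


For southern: actual = 2694326 - 10000000 = -7305674 m

-7305674 m


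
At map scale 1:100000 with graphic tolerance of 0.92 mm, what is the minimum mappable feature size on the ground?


ground = 0.92 mm * 100000 / 1000 = 92.0 m

92.0 m


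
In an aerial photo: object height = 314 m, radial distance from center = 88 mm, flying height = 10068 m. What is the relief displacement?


d = h * r / H = 314 * 88 / 10068 = 2.74 mm

2.74 mm


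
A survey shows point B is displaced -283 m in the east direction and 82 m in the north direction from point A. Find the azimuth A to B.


az = atan2(-283, 82) = -73.8 deg
adjusted to 0-360: 286.2 degrees

286.2 degrees


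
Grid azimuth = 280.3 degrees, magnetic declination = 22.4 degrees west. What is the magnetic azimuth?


magnetic azimuth = grid azimuth - declination (east +ve)
mag_az = 280.3 - -22.4 = 302.7 degrees

302.7 degrees


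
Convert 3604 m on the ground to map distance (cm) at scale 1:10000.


map_cm = 3604 * 100 / 10000 = 36.04 cm

36.04 cm


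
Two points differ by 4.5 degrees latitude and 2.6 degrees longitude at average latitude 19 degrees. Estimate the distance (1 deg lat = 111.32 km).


dlat_km = 4.5 * 111.32 = 500.94
dlon_km = 2.6 * 111.32 * cos(19) ≈ 273.663
dist = sqrt(500.94^2 + 273.663^2) ≈ 570.8 km

570.8 km


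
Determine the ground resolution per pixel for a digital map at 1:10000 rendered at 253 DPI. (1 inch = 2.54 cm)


pixel_cm = 2.54 / 253 ≈ 0.01004 cm
ground = pixel_cm * 10000 / 100 = 2.54 * 10000 / (253 * 100) = 25400 / 25300 ≈ 1.0 m

1.0 m


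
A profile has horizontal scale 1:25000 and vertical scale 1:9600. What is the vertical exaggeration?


VE = horizontal_scale / vertical_scale = 25000 / 9600 ≈ 2.6

2.6x


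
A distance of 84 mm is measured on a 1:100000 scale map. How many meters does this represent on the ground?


ground = 84 mm * 100000 / 1000 = 8400.0 m

8400.0 m


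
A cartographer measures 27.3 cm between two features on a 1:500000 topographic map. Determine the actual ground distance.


ground = 27.3 cm * 500000 / 100 = 136500.0 m = 136.5 km

136.5 km


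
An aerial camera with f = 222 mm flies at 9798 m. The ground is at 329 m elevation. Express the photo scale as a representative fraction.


scale = f / (H - h) = 222 mm / 9469 m = 222 / 9469000 = 1:42653

1:42653


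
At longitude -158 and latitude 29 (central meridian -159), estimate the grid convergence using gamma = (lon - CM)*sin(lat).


gamma = (-158 - -159) * sin(29) = 1 * 0.48481 = 0.485 degrees

0.485 degrees


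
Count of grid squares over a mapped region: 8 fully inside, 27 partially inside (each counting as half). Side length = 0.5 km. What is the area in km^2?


effective squares = 8 + 27 * 0.5 = 21.5
area = 21.5 * 0.25 = 5.375 km^2

5.375 km^2


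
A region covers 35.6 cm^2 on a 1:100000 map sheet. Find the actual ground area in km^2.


ground_area = 35.6 * (100000/100)^2 = 35600000.0 m^2 = 35.6 km^2

35.6 km^2


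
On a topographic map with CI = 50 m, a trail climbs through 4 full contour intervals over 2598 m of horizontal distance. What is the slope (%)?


elevation change = 4 * 50 = 200 m
slope = 200 / 2598 * 100 = 7.7%

7.7%


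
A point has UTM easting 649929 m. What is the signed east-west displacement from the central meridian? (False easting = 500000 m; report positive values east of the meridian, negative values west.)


displacement = 649929 - 500000 = 149929 m

149929 m


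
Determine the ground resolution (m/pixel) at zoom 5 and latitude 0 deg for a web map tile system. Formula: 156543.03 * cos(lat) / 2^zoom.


res = 156543.03 * cos(0) / 2^5 = 156543.03 * 1.0 / 32 = 4891.97 m/pixel

4891.97 m/pixel


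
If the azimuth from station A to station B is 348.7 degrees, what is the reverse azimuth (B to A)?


back azimuth = (348.7 + 180) mod 360 = 168.7 degrees

168.7 degrees


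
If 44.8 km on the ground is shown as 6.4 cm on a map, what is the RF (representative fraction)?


ground = 44.8 km = 4480000 cm; RF denominator = ground / map = 4480000 / 6.4 = 700000; RF = 1:700000

1:700000


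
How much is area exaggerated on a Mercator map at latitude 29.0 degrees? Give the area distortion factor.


area_distortion = 1/cos^2(29.0) = 1.307

1.307


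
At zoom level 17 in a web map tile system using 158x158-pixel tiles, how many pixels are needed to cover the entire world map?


tiles per axis = 2^17 = 131072
total tiles = 131072^2 = 17179869184
pixels per axis = 131072 * 158 = 20709376
total pixels = 20709376^2 = 428878254309376

428878254309376 pixels


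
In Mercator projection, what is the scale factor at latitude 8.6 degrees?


SF = 1 / cos(8.6) = 1 / 0.988756 = 1.011

1.011


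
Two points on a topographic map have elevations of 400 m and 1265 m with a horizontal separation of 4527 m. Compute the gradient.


gradient = (1265 - 400) / 4527 = 865 / 4527 = 0.1911

0.1911


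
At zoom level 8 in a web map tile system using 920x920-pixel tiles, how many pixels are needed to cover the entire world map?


tiles per axis = 2^8 = 256
total tiles = 256^2 = 65536
pixels per axis = 256 * 920 = 235520
total pixels = 235520^2 = 55469670400

55469670400 pixels


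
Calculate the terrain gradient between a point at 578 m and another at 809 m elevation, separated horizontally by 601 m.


gradient = (809 - 578) / 601 = 231 / 601 = 0.3844

0.3844


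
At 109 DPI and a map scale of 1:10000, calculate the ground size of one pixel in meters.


pixel_cm = 2.54 / 109 ≈ 0.023303 cm
ground = pixel_cm * 10000 / 100 = 2.54 * 10000 / (109 * 100) = 25400 / 10900 ≈ 2.33 m

2.33 m


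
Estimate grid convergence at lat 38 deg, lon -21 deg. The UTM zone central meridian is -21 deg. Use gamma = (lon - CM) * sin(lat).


gamma = (-21 - -21) * sin(38) = 0 * 0.615661 = 0.0 degrees

0.0 degrees


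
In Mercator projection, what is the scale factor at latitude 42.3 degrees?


SF = 1 / cos(42.3) = 1 / 0.739631 = 1.352

1.352


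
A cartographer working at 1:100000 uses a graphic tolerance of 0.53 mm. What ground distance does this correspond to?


ground = 0.53 mm * 100000 / 1000 = 53.0 m

53.0 m


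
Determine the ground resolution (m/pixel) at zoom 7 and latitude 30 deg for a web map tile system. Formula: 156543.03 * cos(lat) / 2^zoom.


res = 156543.03 * cos(30) / 2^7 = 156543.03 * 0.8660254 / 128 = 1059.14 m/pixel

1059.14 m/pixel


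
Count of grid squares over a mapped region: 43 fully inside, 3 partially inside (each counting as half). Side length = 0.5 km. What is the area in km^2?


effective squares = 43 + 3 * 0.5 = 44.5
area = 44.5 * 0.25 = 11.125 km^2

11.125 km^2


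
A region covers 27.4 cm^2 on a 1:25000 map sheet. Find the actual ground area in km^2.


ground_area = 27.4 * (25000/100)^2 = 1712500.0 m^2 = 1.7125 km^2 ≈ 1.713 km^2

1.713 km^2


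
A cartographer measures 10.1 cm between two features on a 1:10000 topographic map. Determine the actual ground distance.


ground = 10.1 cm * 10000 / 100 = 1010.0 m = 1.01 km

1.01 km


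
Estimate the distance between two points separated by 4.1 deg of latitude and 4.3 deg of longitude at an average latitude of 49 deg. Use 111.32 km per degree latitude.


dlat_km = 4.1 * 111.32 = 456.412
dlon_km = 4.3 * 111.32 * cos(49) ≈ 314.04
dist = sqrt(456.412^2 + 314.04^2) ≈ 554.0 km

554.0 km


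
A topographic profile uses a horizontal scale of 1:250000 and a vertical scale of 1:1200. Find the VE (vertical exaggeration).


VE = horizontal_scale / vertical_scale = 250000 / 1200 ≈ 208.3

208.3x


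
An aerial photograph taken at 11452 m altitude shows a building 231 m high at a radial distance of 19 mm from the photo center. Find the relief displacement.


d = h * r / H = 231 * 19 / 11452 = 0.38 mm

0.38 mm


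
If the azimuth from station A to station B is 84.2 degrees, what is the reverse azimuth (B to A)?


back azimuth = (84.2 + 180) mod 360 = 264.2 degrees

264.2 degrees


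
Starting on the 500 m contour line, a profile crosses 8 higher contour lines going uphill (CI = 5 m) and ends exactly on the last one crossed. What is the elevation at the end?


elevation = 500 + 8 * 5 = 540 m

540 m


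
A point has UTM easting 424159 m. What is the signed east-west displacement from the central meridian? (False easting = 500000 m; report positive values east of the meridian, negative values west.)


displacement = 424159 - 500000 = -75841 m

-75841 m


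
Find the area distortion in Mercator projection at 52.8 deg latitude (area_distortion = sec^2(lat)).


area_distortion = 1/cos^2(52.8) = 2.736

2.736


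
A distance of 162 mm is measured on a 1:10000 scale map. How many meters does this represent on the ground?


ground = 162 mm * 10000 / 1000 = 1620.0 m

1620.0 m


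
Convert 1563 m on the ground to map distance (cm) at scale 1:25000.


map_cm = 1563 * 100 / 25000 = 6.252 cm ≈ 6.25 cm

6.25 cm


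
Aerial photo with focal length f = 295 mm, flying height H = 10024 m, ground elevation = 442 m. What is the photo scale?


scale = f / (H - h) = 295 mm / 9582 m = 295 / 9582000 = 1:32481

1:32481


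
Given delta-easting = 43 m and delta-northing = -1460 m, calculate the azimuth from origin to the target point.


az = atan2(43, -1460) = 178.3 deg
adjusted to 0-360: 178.3 degrees

178.3 degrees


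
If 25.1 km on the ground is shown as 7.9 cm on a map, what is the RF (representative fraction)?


ground = 25.1 km = 2510000 cm; RF denominator = ground / map = 2510000 / 7.9 ≈ 317722; RF = 1:317722

1:317722


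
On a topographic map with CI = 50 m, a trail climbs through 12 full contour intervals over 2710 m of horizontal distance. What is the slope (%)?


elevation change = 12 * 50 = 600 m
slope = 600 / 2710 * 100 = 22.1%

22.1%


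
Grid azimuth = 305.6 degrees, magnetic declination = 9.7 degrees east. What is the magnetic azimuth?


magnetic azimuth = grid azimuth - declination (east +ve)
mag_az = 305.6 - 9.7 = 295.9 degrees

295.9 degrees


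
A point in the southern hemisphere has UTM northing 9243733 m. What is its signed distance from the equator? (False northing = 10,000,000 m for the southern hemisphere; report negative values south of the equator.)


For southern: actual = 9243733 - 10000000 = -756267 m

-756267 m


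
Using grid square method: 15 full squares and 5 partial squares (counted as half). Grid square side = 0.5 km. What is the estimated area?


effective squares = 15 + 5 * 0.5 = 17.5
area = 17.5 * 0.25 = 4.375 km^2

4.375 km^2


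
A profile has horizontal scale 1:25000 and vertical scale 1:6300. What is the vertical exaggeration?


VE = horizontal_scale / vertical_scale = 25000 / 6300 ≈ 4.0

4.0x


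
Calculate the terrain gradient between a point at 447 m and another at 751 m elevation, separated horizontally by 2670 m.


gradient = (751 - 447) / 2670 = 304 / 2670 = 0.1139

0.1139


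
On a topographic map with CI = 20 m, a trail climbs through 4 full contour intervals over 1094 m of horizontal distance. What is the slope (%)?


elevation change = 4 * 20 = 80 m
slope = 80 / 1094 * 100 = 7.3%

7.3%


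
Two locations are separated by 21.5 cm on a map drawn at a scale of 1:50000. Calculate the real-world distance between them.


ground = 21.5 cm * 50000 / 100 = 10750.0 m = 10.75 km

10.75 km


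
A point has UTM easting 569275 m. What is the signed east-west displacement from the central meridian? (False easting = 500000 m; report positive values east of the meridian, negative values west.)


displacement = 569275 - 500000 = 69275 m

69275 m


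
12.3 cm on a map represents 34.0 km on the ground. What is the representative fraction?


ground = 34.0 km = 3400000 cm; RF denominator = ground / map = 3400000 / 12.3 ≈ 276423; RF = 1:276423

1:276423


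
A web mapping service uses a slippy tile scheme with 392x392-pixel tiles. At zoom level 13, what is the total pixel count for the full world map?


tiles per axis = 2^13 = 8192
total tiles = 8192^2 = 67108864
pixels per axis = 8192 * 392 = 3211264
total pixels = 3211264^2 = 10312216477696

10312216477696 pixels


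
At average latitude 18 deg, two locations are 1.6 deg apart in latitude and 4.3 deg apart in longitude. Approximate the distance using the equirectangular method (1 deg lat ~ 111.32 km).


dlat_km = 1.6 * 111.32 = 178.112
dlon_km = 4.3 * 111.32 * cos(18) ≈ 455.248
dist = sqrt(178.112^2 + 455.248^2) ≈ 488.9 km

488.9 km


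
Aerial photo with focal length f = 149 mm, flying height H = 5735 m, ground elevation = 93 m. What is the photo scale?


scale = f / (H - h) = 149 mm / 5642 m = 149 / 5642000 = 1:37866

1:37866


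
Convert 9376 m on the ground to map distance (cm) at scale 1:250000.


map_cm = 9376 * 100 / 250000 = 3.7504 cm ≈ 3.75 cm

3.75 cm


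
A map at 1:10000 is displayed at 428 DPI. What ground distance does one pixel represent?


pixel_cm = 2.54 / 428 ≈ 0.005935 cm
ground = pixel_cm * 10000 / 100 = 2.54 * 10000 / (428 * 100) = 25400 / 42800 ≈ 0.59 m

0.59 m


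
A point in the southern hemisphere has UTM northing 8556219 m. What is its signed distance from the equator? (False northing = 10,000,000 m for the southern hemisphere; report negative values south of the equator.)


For southern: actual = 8556219 - 10000000 = -1443781 m

-1443781 m


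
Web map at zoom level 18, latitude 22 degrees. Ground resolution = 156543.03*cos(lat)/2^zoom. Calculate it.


res = 156543.03 * cos(22) / 2^18 = 156543.03 * 0.92718385 / 262144 = 0.55 m/pixel

0.55 m/pixel


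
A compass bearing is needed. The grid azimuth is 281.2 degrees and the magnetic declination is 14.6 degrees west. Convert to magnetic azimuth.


magnetic azimuth = grid azimuth - declination (east +ve)
mag_az = 281.2 - -14.6 = 295.8 degrees

295.8 degrees


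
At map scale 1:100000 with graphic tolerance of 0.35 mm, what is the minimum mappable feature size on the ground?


ground = 0.35 mm * 100000 / 1000 = 35.0 m

35.0 m


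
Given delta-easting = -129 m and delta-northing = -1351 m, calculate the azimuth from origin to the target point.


az = atan2(-129, -1351) = -174.5 deg
adjusted to 0-360: 185.5 degrees

185.5 degrees


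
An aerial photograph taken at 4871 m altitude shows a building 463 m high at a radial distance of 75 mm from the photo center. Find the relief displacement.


d = h * r / H = 463 * 75 / 4871 = 7.13 mm

7.13 mm


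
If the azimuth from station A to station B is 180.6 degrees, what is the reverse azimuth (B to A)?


back azimuth = (180.6 + 180) mod 360 = 0.6 degrees

0.6 degrees


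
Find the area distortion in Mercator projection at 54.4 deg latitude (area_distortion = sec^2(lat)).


area_distortion = 1/cos^2(54.4) = 2.951

2.951


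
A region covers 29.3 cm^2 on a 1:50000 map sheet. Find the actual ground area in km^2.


ground_area = 29.3 * (50000/100)^2 = 7325000.0 m^2 = 7.325 km^2

7.325 km^2


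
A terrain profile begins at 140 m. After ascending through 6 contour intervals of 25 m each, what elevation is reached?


elevation = 140 + 6 * 25 = 290 m

290 m


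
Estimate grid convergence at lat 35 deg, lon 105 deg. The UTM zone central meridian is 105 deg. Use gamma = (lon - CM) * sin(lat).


gamma = (105 - 105) * sin(35) = 0 * 0.573576 = 0.0 degrees

0.0 degrees


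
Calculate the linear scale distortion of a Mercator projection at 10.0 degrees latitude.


SF = 1 / cos(10.0) = 1 / 0.984808 = 1.015

1.015


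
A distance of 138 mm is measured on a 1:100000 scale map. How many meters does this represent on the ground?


ground = 138 mm * 100000 / 1000 = 13800.0 m

13800.0 m


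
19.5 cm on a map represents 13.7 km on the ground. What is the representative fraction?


ground = 13.7 km = 1370000 cm; RF denominator = ground / map = 1370000 / 19.5 ≈ 70256; RF = 1:70256

1:70256


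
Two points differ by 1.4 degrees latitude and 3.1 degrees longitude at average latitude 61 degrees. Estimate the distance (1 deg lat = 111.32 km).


dlat_km = 1.4 * 111.32 = 155.848
dlon_km = 3.1 * 111.32 * cos(61) ≈ 167.304
dist = sqrt(155.848^2 + 167.304^2) ≈ 228.6 km

228.6 km


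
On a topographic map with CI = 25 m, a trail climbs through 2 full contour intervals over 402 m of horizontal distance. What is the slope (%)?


elevation change = 2 * 25 = 50 m
slope = 50 / 402 * 100 = 12.4%

12.4%


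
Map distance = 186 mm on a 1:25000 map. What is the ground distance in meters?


ground = 186 mm * 25000 / 1000 = 4650.0 m

4650.0 m


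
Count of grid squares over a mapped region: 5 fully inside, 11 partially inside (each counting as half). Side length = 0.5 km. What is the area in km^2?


effective squares = 5 + 11 * 0.5 = 10.5
area = 10.5 * 0.25 = 2.625 km^2

2.625 km^2


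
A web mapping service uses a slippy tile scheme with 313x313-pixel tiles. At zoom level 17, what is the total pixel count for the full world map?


tiles per axis = 2^17 = 131072
total tiles = 131072^2 = 17179869184
pixels per axis = 131072 * 313 = 41025536
total pixels = 41025536^2 = 1683094604087296

1683094604087296 pixels


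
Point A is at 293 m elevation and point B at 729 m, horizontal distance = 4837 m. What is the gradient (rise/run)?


gradient = (729 - 293) / 4837 = 436 / 4837 = 0.0901

0.0901
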